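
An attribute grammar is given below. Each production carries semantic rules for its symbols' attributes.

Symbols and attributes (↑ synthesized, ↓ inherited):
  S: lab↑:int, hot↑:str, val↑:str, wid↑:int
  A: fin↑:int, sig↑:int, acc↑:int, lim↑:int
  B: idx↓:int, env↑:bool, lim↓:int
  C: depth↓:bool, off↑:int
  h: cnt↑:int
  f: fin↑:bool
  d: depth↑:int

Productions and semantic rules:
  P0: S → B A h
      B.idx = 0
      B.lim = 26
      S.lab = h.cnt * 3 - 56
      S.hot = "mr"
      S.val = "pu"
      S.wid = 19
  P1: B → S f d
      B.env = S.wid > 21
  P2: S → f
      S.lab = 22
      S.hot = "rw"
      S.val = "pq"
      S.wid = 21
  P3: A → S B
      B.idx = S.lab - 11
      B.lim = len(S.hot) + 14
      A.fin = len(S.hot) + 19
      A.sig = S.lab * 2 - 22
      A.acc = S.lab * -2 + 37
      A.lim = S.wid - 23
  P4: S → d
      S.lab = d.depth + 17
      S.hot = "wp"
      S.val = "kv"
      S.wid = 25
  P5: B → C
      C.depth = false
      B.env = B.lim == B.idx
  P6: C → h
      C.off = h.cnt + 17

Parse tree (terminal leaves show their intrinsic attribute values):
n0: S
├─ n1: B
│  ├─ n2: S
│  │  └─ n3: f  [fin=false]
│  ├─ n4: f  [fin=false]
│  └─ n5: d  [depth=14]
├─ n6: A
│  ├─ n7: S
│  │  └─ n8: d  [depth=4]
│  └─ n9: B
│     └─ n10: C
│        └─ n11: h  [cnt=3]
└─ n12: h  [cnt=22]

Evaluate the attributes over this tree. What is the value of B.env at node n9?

false

1. n1.idx = 0  [0]
2. n1.lim = 26  [26]
3. n3.fin = false  [terminal]
4. n2.lab = 22  [22]
5. n2.hot = "rw"  ["rw"]
6. n2.val = "pq"  ["pq"]
7. n2.wid = 21  [21]
8. n4.fin = false  [terminal]
9. n5.depth = 14  [terminal]
10. n1.env = false  [S.wid > 21]
11. n8.depth = 4  [terminal]
12. n7.lab = 21  [d.depth + 17]
13. n7.hot = "wp"  ["wp"]
14. n7.val = "kv"  ["kv"]
15. n7.wid = 25  [25]
16. n9.idx = 10  [S.lab - 11]
17. n9.lim = 16  [len(S.hot) + 14]
18. n10.depth = false  [false]
19. n11.cnt = 3  [terminal]
20. n10.off = 20  [h.cnt + 17]
21. n9.env = false  [B.lim == B.idx]
22. n6.fin = 21  [len(S.hot) + 19]
23. n6.sig = 20  [S.lab * 2 - 22]
24. n6.acc = -5  [S.lab * -2 + 37]
25. n6.lim = 2  [S.wid - 23]
26. n12.cnt = 22  [terminal]
27. n0.lab = 10  [h.cnt * 3 - 56]
28. n0.hot = "mr"  ["mr"]
29. n0.val = "pu"  ["pu"]
30. n0.wid = 19  [19]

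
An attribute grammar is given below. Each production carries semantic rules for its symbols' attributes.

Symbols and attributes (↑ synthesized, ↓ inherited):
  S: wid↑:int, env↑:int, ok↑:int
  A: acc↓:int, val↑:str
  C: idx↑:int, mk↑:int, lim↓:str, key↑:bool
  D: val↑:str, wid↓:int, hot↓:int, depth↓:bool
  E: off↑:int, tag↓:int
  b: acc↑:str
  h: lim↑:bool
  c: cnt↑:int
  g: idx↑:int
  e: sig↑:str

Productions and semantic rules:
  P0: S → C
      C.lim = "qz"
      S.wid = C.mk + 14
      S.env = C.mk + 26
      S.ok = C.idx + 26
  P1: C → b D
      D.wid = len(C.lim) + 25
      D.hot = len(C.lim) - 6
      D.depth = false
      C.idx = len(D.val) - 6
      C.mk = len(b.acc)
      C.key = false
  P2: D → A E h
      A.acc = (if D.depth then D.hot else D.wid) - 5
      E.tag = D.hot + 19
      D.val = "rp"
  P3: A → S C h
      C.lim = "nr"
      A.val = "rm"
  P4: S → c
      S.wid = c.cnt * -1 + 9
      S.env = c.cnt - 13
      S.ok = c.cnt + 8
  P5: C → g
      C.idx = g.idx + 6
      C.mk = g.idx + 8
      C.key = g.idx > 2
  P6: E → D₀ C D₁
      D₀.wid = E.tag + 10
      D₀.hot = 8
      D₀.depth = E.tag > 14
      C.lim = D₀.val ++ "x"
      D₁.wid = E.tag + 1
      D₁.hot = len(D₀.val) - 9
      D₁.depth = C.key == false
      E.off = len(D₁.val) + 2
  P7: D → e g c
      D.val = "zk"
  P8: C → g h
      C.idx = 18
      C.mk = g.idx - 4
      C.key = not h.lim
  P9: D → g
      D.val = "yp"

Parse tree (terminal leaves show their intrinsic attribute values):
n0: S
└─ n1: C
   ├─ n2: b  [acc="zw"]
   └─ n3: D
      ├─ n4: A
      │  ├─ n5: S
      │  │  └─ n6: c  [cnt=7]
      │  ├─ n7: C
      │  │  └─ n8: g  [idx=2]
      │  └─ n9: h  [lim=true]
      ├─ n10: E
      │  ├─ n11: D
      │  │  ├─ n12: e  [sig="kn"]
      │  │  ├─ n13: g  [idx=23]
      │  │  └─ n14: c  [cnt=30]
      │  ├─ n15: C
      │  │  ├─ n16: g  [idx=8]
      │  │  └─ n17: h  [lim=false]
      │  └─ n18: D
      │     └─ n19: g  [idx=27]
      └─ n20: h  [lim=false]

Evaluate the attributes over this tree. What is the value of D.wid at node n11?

25

1. n1.lim = "qz"  ["qz"]
2. n2.acc = "zw"  [terminal]
3. n3.wid = 27  [len(C.lim) + 25]
4. n3.hot = -4  [len(C.lim) - 6]
5. n3.depth = false  [false]
6. n4.acc = 22  [(if D.depth then D.hot else D.wid) - 5]
7. n6.cnt = 7  [terminal]
8. n5.wid = 2  [c.cnt * -1 + 9]
9. n5.env = -6  [c.cnt - 13]
10. n5.ok = 15  [c.cnt + 8]
11. n7.lim = "nr"  ["nr"]
12. n8.idx = 2  [terminal]
13. n7.idx = 8  [g.idx + 6]
14. n7.mk = 10  [g.idx + 8]
15. n7.key = false  [g.idx > 2]
16. n9.lim = true  [terminal]
17. n4.val = "rm"  ["rm"]
18. n10.tag = 15  [D.hot + 19]
19. n11.wid = 25  [E.tag + 10]
20. n11.hot = 8  [8]
21. n11.depth = true  [E.tag > 14]
22. n12.sig = "kn"  [terminal]
23. n13.idx = 23  [terminal]
24. n14.cnt = 30  [terminal]
25. n11.val = "zk"  ["zk"]
26. n15.lim = "zkx"  [D₀.val ++ "x"]
27. n16.idx = 8  [terminal]
28. n17.lim = false  [terminal]
29. n15.idx = 18  [18]
30. n15.mk = 4  [g.idx - 4]
31. n15.key = true  [not h.lim]
32. n18.wid = 16  [E.tag + 1]
33. n18.hot = -7  [len(D₀.val) - 9]
34. n18.depth = false  [C.key == false]
35. n19.idx = 27  [terminal]
36. n18.val = "yp"  ["yp"]
37. n10.off = 4  [len(D₁.val) + 2]
38. n20.lim = false  [terminal]
39. n3.val = "rp"  ["rp"]
40. n1.idx = -4  [len(D.val) - 6]
41. n1.mk = 2  [len(b.acc)]
42. n1.key = false  [false]
43. n0.wid = 16  [C.mk + 14]
44. n0.env = 28  [C.mk + 26]
45. n0.ok = 22  [C.idx + 26]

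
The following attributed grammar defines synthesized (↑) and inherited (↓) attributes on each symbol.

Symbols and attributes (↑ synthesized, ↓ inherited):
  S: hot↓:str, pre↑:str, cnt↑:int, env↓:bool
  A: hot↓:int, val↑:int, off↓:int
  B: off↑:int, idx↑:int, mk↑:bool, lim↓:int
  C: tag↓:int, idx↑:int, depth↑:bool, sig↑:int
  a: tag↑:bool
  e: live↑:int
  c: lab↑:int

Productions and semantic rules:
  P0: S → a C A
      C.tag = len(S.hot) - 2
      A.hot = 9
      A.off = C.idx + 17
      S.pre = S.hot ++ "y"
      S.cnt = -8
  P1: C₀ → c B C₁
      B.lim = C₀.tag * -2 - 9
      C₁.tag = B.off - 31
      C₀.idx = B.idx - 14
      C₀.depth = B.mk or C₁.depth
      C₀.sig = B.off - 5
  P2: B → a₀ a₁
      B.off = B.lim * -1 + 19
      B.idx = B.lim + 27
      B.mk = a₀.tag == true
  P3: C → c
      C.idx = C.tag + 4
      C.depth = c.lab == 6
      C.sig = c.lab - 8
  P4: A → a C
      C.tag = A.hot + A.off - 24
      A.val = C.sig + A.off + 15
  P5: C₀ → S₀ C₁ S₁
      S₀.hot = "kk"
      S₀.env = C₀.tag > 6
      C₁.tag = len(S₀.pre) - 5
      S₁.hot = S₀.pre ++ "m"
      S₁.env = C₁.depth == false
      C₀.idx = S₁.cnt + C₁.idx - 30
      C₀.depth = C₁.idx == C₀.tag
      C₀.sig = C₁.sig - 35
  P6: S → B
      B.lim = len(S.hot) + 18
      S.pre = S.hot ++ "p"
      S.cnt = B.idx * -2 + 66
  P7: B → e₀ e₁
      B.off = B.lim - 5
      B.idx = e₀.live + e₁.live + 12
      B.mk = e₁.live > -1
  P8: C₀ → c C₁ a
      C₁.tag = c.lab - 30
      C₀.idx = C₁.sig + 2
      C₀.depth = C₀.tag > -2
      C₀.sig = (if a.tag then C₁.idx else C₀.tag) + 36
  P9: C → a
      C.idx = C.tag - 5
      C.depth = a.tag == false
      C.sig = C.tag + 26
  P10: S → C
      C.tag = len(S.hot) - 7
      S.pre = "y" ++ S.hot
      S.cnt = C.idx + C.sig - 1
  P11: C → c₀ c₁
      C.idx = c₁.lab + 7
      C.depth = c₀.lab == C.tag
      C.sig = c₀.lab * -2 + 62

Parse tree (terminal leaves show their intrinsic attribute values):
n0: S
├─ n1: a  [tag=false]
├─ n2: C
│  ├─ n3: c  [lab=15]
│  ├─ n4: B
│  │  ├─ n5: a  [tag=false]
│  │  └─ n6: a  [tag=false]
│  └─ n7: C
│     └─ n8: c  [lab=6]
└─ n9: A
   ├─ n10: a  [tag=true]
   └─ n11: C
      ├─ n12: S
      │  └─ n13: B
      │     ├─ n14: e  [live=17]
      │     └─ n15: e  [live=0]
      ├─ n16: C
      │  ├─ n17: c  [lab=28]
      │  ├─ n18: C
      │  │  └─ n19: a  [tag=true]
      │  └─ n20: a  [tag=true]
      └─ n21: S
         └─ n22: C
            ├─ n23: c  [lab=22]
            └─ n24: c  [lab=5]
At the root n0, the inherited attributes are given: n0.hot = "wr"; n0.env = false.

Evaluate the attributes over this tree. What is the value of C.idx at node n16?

1. n0.hot = "wr"  [given at root]
2. n0.env = false  [given at root]
3. n1.tag = false  [terminal]
4. n2.tag = 0  [len(S.hot) - 2]
5. n3.lab = 15  [terminal]
6. n4.lim = -9  [C₀.tag * -2 - 9]
7. n5.tag = false  [terminal]
8. n6.tag = false  [terminal]
9. n4.off = 28  [B.lim * -1 + 19]
10. n4.idx = 18  [B.lim + 27]
11. n4.mk = false  [a₀.tag == true]
12. n7.tag = -3  [B.off - 31]
13. n8.lab = 6  [terminal]
14. n7.idx = 1  [C.tag + 4]
15. n7.depth = true  [c.lab == 6]
16. n7.sig = -2  [c.lab - 8]
17. n2.idx = 4  [B.idx - 14]
18. n2.depth = true  [B.mk or C₁.depth]
19. n2.sig = 23  [B.off - 5]
20. n9.hot = 9  [9]
21. n9.off = 21  [C.idx + 17]
22. n10.tag = true  [terminal]
23. n11.tag = 6  [A.hot + A.off - 24]
24. n12.hot = "kk"  ["kk"]
25. n12.env = false  [C₀.tag > 6]
26. n13.lim = 20  [len(S.hot) + 18]
27. n14.live = 17  [terminal]
28. n15.live = 0  [terminal]
29. n13.off = 15  [B.lim - 5]
30. n13.idx = 29  [e₀.live + e₁.live + 12]
31. n13.mk = true  [e₁.live > -1]
32. n12.pre = "kkp"  [S.hot ++ "p"]
33. n12.cnt = 8  [B.idx * -2 + 66]
34. n16.tag = -2  [len(S₀.pre) - 5]
35. n17.lab = 28  [terminal]
36. n18.tag = -2  [c.lab - 30]
37. n19.tag = true  [terminal]
38. n18.idx = -7  [C.tag - 5]
39. n18.depth = false  [a.tag == false]
40. n18.sig = 24  [C.tag + 26]
41. n20.tag = true  [terminal]
42. n16.idx = 26  [C₁.sig + 2]
43. n16.depth = false  [C₀.tag > -2]
44. n16.sig = 29  [(if a.tag then C₁.idx else C₀.tag) + 36]
45. n21.hot = "kkpm"  [S₀.pre ++ "m"]
46. n21.env = true  [C₁.depth == false]
47. n22.tag = -3  [len(S.hot) - 7]
48. n23.lab = 22  [terminal]
49. n24.lab = 5  [terminal]
50. n22.idx = 12  [c₁.lab + 7]
51. n22.depth = false  [c₀.lab == C.tag]
52. n22.sig = 18  [c₀.lab * -2 + 62]
53. n21.pre = "ykkpm"  ["y" ++ S.hot]
54. n21.cnt = 29  [C.idx + C.sig - 1]
55. n11.idx = 25  [S₁.cnt + C₁.idx - 30]
56. n11.depth = false  [C₁.idx == C₀.tag]
57. n11.sig = -6  [C₁.sig - 35]
58. n9.val = 30  [C.sig + A.off + 15]
59. n0.pre = "wry"  [S.hot ++ "y"]
60. n0.cnt = -8  [-8]

26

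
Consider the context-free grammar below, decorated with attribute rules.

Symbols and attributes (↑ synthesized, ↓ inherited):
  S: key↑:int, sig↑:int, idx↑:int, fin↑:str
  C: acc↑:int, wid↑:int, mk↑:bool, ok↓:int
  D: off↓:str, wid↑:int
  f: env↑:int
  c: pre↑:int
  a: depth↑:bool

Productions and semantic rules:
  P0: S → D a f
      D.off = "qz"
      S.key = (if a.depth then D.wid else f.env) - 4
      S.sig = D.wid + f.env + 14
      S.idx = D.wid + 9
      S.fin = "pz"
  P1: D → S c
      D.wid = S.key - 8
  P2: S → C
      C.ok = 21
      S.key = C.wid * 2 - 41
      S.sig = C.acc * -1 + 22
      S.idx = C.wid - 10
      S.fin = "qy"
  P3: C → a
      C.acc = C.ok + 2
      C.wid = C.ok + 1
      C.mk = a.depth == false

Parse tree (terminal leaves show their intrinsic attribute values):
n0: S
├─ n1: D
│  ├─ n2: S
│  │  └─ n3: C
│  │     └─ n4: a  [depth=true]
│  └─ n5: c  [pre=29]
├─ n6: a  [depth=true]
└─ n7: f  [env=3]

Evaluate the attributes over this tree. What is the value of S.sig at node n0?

12

1. n1.off = "qz"  ["qz"]
2. n3.ok = 21  [21]
3. n4.depth = true  [terminal]
4. n3.acc = 23  [C.ok + 2]
5. n3.wid = 22  [C.ok + 1]
6. n3.mk = false  [a.depth == false]
7. n2.key = 3  [C.wid * 2 - 41]
8. n2.sig = -1  [C.acc * -1 + 22]
9. n2.idx = 12  [C.wid - 10]
10. n2.fin = "qy"  ["qy"]
11. n5.pre = 29  [terminal]
12. n1.wid = -5  [S.key - 8]
13. n6.depth = true  [terminal]
14. n7.env = 3  [terminal]
15. n0.key = -9  [(if a.depth then D.wid else f.env) - 4]
16. n0.sig = 12  [D.wid + f.env + 14]
17. n0.idx = 4  [D.wid + 9]
18. n0.fin = "pz"  ["pz"]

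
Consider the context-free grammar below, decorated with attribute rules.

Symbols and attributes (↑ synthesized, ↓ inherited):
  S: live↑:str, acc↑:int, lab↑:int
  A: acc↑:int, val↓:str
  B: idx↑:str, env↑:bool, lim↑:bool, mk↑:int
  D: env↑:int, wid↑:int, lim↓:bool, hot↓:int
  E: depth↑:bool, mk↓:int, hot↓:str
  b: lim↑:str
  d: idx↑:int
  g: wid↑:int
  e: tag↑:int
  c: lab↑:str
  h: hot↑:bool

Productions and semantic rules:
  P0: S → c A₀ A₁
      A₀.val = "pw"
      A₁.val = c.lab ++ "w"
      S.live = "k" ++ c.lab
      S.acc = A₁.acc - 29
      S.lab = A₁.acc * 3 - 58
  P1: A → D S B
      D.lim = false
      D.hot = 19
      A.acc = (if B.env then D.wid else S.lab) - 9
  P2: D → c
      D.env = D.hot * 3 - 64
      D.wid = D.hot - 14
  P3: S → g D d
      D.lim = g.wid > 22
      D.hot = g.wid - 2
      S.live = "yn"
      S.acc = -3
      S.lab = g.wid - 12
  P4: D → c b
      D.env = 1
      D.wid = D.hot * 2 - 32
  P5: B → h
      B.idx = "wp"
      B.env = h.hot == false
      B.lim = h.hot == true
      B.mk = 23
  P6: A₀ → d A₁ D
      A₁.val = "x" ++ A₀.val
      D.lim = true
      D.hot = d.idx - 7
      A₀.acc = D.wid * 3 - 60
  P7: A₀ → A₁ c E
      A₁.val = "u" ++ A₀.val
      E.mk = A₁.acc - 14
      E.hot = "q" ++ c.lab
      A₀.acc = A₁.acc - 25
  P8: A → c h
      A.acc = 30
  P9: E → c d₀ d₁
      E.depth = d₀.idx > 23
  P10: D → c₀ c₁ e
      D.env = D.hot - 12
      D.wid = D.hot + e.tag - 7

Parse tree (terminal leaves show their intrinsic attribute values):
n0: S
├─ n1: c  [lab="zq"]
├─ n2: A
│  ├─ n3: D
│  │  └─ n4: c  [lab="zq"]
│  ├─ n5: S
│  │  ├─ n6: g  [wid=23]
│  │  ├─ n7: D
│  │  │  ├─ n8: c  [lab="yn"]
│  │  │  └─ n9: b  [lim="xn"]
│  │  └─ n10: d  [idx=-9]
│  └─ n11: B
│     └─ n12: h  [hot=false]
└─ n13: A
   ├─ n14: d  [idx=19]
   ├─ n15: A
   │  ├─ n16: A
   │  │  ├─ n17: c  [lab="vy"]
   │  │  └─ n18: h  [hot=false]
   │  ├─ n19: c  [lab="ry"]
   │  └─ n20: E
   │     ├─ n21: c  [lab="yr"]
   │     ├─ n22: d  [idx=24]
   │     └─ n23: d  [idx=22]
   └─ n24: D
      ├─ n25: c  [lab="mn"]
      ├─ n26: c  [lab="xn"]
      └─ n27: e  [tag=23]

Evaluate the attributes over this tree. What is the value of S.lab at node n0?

14

1. n1.lab = "zq"  [terminal]
2. n2.val = "pw"  ["pw"]
3. n3.lim = false  [false]
4. n3.hot = 19  [19]
5. n4.lab = "zq"  [terminal]
6. n3.env = -7  [D.hot * 3 - 64]
7. n3.wid = 5  [D.hot - 14]
8. n6.wid = 23  [terminal]
9. n7.lim = true  [g.wid > 22]
10. n7.hot = 21  [g.wid - 2]
11. n8.lab = "yn"  [terminal]
12. n9.lim = "xn"  [terminal]
13. n7.env = 1  [1]
14. n7.wid = 10  [D.hot * 2 - 32]
15. n10.idx = -9  [terminal]
16. n5.live = "yn"  ["yn"]
17. n5.acc = -3  [-3]
18. n5.lab = 11  [g.wid - 12]
19. n12.hot = false  [terminal]
20. n11.idx = "wp"  ["wp"]
21. n11.env = true  [h.hot == false]
22. n11.lim = false  [h.hot == true]
23. n11.mk = 23  [23]
24. n2.acc = -4  [(if B.env then D.wid else S.lab) - 9]
25. n13.val = "zqw"  [c.lab ++ "w"]
26. n14.idx = 19  [terminal]
27. n15.val = "xzqw"  ["x" ++ A₀.val]
28. n16.val = "uxzqw"  ["u" ++ A₀.val]
29. n17.lab = "vy"  [terminal]
30. n18.hot = false  [terminal]
31. n16.acc = 30  [30]
32. n19.lab = "ry"  [terminal]
33. n20.mk = 16  [A₁.acc - 14]
34. n20.hot = "qry"  ["q" ++ c.lab]
35. n21.lab = "yr"  [terminal]
36. n22.idx = 24  [terminal]
37. n23.idx = 22  [terminal]
38. n20.depth = true  [d₀.idx > 23]
39. n15.acc = 5  [A₁.acc - 25]
40. n24.lim = true  [true]
41. n24.hot = 12  [d.idx - 7]
42. n25.lab = "mn"  [terminal]
43. n26.lab = "xn"  [terminal]
44. n27.tag = 23  [terminal]
45. n24.env = 0  [D.hot - 12]
46. n24.wid = 28  [D.hot + e.tag - 7]
47. n13.acc = 24  [D.wid * 3 - 60]
48. n0.live = "kzq"  ["k" ++ c.lab]
49. n0.acc = -5  [A₁.acc - 29]
50. n0.lab = 14  [A₁.acc * 3 - 58]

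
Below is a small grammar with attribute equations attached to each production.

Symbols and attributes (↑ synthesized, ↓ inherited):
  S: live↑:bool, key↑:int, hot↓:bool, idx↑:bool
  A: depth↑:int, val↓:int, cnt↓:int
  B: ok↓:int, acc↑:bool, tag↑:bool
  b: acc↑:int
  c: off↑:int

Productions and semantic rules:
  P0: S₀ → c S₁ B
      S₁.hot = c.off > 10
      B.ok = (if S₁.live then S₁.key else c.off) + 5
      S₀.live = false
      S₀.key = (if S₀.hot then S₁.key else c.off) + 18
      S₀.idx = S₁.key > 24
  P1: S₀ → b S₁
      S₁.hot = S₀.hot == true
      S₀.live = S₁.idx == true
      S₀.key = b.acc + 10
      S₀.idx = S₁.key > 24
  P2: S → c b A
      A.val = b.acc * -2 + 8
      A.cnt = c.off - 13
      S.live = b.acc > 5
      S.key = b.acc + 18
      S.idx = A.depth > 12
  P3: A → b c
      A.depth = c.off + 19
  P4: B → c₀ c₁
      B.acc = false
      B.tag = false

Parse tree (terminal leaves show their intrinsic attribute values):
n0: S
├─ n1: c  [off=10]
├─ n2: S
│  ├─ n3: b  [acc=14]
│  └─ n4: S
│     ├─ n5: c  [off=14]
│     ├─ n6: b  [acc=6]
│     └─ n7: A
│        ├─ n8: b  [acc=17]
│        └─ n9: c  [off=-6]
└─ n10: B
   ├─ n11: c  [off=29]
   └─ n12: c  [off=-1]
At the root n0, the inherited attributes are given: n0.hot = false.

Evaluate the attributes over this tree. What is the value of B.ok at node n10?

29

1. n0.hot = false  [given at root]
2. n1.off = 10  [terminal]
3. n2.hot = false  [c.off > 10]
4. n3.acc = 14  [terminal]
5. n4.hot = false  [S₀.hot == true]
6. n5.off = 14  [terminal]
7. n6.acc = 6  [terminal]
8. n7.val = -4  [b.acc * -2 + 8]
9. n7.cnt = 1  [c.off - 13]
10. n8.acc = 17  [terminal]
11. n9.off = -6  [terminal]
12. n7.depth = 13  [c.off + 19]
13. n4.live = true  [b.acc > 5]
14. n4.key = 24  [b.acc + 18]
15. n4.idx = true  [A.depth > 12]
16. n2.live = true  [S₁.idx == true]
17. n2.key = 24  [b.acc + 10]
18. n2.idx = false  [S₁.key > 24]
19. n10.ok = 29  [(if S₁.live then S₁.key else c.off) + 5]
20. n11.off = 29  [terminal]
21. n12.off = -1  [terminal]
22. n10.acc = false  [false]
23. n10.tag = false  [false]
24. n0.live = false  [false]
25. n0.key = 28  [(if S₀.hot then S₁.key else c.off) + 18]
26. n0.idx = false  [S₁.key > 24]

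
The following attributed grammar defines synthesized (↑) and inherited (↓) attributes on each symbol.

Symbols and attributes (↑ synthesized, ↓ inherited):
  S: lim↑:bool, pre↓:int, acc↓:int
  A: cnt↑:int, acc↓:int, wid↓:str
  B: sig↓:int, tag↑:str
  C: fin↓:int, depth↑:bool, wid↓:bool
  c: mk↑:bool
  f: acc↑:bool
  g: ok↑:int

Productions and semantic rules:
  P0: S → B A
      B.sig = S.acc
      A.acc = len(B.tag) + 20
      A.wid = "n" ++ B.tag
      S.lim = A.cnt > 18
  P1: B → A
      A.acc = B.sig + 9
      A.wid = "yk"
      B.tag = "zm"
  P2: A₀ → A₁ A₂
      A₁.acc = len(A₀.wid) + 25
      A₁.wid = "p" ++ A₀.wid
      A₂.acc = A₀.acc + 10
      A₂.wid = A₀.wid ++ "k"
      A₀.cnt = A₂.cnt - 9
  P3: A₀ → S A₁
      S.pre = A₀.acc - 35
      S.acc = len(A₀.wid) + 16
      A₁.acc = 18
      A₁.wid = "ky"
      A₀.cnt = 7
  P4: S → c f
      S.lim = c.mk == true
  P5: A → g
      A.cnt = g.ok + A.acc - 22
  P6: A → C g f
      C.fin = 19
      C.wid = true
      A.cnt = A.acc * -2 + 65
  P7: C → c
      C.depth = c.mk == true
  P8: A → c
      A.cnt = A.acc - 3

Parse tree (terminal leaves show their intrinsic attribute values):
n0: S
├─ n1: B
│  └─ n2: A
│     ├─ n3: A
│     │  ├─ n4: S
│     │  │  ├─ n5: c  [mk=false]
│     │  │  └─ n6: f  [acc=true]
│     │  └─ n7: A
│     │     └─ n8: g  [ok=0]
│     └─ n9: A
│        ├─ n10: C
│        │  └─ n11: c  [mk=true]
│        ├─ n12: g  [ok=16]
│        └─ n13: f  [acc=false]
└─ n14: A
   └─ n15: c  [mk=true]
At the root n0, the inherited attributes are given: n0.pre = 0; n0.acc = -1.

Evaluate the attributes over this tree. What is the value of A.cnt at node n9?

29

1. n0.pre = 0  [given at root]
2. n0.acc = -1  [given at root]
3. n1.sig = -1  [S.acc]
4. n2.acc = 8  [B.sig + 9]
5. n2.wid = "yk"  ["yk"]
6. n3.acc = 27  [len(A₀.wid) + 25]
7. n3.wid = "pyk"  ["p" ++ A₀.wid]
8. n4.pre = -8  [A₀.acc - 35]
9. n4.acc = 19  [len(A₀.wid) + 16]
10. n5.mk = false  [terminal]
11. n6.acc = true  [terminal]
12. n4.lim = false  [c.mk == true]
13. n7.acc = 18  [18]
14. n7.wid = "ky"  ["ky"]
15. n8.ok = 0  [terminal]
16. n7.cnt = -4  [g.ok + A.acc - 22]
17. n3.cnt = 7  [7]
18. n9.acc = 18  [A₀.acc + 10]
19. n9.wid = "ykk"  [A₀.wid ++ "k"]
20. n10.fin = 19  [19]
21. n10.wid = true  [true]
22. n11.mk = true  [terminal]
23. n10.depth = true  [c.mk == true]
24. n12.ok = 16  [terminal]
25. n13.acc = false  [terminal]
26. n9.cnt = 29  [A.acc * -2 + 65]
27. n2.cnt = 20  [A₂.cnt - 9]
28. n1.tag = "zm"  ["zm"]
29. n14.acc = 22  [len(B.tag) + 20]
30. n14.wid = "nzm"  ["n" ++ B.tag]
31. n15.mk = true  [terminal]
32. n14.cnt = 19  [A.acc - 3]
33. n0.lim = true  [A.cnt > 18]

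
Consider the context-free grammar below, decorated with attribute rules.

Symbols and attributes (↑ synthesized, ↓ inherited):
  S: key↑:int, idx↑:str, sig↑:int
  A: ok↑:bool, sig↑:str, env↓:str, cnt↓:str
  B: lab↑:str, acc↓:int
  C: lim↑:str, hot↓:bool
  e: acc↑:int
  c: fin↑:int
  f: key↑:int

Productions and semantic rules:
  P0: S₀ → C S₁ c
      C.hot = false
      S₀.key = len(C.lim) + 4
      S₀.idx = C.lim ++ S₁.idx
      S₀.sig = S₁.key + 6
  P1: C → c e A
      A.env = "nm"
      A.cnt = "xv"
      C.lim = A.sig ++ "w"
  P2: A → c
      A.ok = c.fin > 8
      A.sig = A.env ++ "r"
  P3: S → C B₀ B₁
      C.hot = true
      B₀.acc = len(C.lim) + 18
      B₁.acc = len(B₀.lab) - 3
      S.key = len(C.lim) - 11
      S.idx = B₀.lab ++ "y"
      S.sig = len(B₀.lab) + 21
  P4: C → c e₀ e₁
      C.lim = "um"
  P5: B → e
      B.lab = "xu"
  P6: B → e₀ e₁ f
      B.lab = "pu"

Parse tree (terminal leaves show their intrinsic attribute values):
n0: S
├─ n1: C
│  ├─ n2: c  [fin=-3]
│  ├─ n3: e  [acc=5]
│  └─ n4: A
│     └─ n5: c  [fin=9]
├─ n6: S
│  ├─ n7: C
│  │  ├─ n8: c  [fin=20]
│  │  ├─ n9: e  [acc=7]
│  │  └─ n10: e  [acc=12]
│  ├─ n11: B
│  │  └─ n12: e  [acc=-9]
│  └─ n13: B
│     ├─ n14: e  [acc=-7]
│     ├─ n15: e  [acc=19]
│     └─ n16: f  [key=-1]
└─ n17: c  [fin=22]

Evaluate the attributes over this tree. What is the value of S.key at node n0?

1. n1.hot = false  [false]
2. n2.fin = -3  [terminal]
3. n3.acc = 5  [terminal]
4. n4.env = "nm"  ["nm"]
5. n4.cnt = "xv"  ["xv"]
6. n5.fin = 9  [terminal]
7. n4.ok = true  [c.fin > 8]
8. n4.sig = "nmr"  [A.env ++ "r"]
9. n1.lim = "nmrw"  [A.sig ++ "w"]
10. n7.hot = true  [true]
11. n8.fin = 20  [terminal]
12. n9.acc = 7  [terminal]
13. n10.acc = 12  [terminal]
14. n7.lim = "um"  ["um"]
15. n11.acc = 20  [len(C.lim) + 18]
16. n12.acc = -9  [terminal]
17. n11.lab = "xu"  ["xu"]
18. n13.acc = -1  [len(B₀.lab) - 3]
19. n14.acc = -7  [terminal]
20. n15.acc = 19  [terminal]
21. n16.key = -1  [terminal]
22. n13.lab = "pu"  ["pu"]
23. n6.key = -9  [len(C.lim) - 11]
24. n6.idx = "xuy"  [B₀.lab ++ "y"]
25. n6.sig = 23  [len(B₀.lab) + 21]
26. n17.fin = 22  [terminal]
27. n0.key = 8  [len(C.lim) + 4]
28. n0.idx = "nmrwxuy"  [C.lim ++ S₁.idx]
29. n0.sig = -3  [S₁.key + 6]

8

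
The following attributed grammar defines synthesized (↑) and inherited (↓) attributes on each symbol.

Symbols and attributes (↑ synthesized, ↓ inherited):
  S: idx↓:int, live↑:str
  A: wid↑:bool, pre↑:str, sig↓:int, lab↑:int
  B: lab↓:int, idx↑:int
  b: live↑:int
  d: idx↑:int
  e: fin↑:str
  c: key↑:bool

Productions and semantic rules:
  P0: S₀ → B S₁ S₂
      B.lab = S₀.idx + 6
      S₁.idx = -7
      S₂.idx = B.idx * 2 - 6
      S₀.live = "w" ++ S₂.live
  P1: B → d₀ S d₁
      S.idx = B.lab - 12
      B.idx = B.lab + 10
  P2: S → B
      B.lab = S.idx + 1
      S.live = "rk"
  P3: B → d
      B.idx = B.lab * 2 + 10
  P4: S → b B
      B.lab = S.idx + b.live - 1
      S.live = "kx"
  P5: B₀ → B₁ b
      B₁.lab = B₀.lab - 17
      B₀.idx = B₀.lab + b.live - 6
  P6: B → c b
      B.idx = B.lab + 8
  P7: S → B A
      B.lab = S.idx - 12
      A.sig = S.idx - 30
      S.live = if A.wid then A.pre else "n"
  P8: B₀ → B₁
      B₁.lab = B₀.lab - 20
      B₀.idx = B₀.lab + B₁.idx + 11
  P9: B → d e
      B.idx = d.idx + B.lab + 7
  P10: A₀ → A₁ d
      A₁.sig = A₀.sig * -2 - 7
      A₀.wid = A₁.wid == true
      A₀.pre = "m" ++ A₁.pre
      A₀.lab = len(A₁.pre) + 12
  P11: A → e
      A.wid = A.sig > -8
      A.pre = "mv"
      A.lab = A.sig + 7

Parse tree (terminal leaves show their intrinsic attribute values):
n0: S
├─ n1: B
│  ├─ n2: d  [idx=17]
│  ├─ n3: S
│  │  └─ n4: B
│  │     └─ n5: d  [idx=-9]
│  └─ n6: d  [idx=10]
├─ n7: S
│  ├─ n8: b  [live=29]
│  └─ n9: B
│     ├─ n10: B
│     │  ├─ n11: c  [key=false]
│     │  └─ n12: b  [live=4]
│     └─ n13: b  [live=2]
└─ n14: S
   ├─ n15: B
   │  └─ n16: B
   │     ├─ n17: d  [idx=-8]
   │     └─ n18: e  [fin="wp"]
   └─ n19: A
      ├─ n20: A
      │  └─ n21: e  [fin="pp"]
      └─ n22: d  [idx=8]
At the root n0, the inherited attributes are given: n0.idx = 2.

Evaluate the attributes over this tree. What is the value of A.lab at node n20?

0

1. n0.idx = 2  [given at root]
2. n1.lab = 8  [S₀.idx + 6]
3. n2.idx = 17  [terminal]
4. n3.idx = -4  [B.lab - 12]
5. n4.lab = -3  [S.idx + 1]
6. n5.idx = -9  [terminal]
7. n4.idx = 4  [B.lab * 2 + 10]
8. n3.live = "rk"  ["rk"]
9. n6.idx = 10  [terminal]
10. n1.idx = 18  [B.lab + 10]
11. n7.idx = -7  [-7]
12. n8.live = 29  [terminal]
13. n9.lab = 21  [S.idx + b.live - 1]
14. n10.lab = 4  [B₀.lab - 17]
15. n11.key = false  [terminal]
16. n12.live = 4  [terminal]
17. n10.idx = 12  [B.lab + 8]
18. n13.live = 2  [terminal]
19. n9.idx = 17  [B₀.lab + b.live - 6]
20. n7.live = "kx"  ["kx"]
21. n14.idx = 30  [B.idx * 2 - 6]
22. n15.lab = 18  [S.idx - 12]
23. n16.lab = -2  [B₀.lab - 20]
24. n17.idx = -8  [terminal]
25. n18.fin = "wp"  [terminal]
26. n16.idx = -3  [d.idx + B.lab + 7]
27. n15.idx = 26  [B₀.lab + B₁.idx + 11]
28. n19.sig = 0  [S.idx - 30]
29. n20.sig = -7  [A₀.sig * -2 - 7]
30. n21.fin = "pp"  [terminal]
31. n20.wid = true  [A.sig > -8]
32. n20.pre = "mv"  ["mv"]
33. n20.lab = 0  [A.sig + 7]
34. n22.idx = 8  [terminal]
35. n19.wid = true  [A₁.wid == true]
36. n19.pre = "mmv"  ["m" ++ A₁.pre]
37. n19.lab = 14  [len(A₁.pre) + 12]
38. n14.live = "mmv"  [if A.wid then A.pre else "n"]
39. n0.live = "wmmv"  ["w" ++ S₂.live]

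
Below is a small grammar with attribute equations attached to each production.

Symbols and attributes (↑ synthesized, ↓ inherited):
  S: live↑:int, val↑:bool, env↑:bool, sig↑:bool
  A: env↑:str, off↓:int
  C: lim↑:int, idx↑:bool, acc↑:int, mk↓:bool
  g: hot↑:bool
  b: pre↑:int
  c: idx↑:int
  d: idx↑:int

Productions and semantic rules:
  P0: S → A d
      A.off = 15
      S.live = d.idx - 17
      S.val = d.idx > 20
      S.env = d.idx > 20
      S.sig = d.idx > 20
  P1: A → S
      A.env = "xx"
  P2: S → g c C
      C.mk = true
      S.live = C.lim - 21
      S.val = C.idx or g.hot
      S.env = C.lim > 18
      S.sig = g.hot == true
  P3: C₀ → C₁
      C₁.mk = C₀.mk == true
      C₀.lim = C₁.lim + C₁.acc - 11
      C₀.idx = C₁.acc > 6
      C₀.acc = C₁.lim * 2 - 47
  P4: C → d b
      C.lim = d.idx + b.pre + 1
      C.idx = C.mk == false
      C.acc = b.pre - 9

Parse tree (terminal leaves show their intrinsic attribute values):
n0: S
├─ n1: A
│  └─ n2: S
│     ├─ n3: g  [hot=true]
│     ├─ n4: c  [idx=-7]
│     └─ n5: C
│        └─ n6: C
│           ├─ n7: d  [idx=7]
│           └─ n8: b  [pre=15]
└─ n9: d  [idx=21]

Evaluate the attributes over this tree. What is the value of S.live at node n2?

-3

1. n1.off = 15  [15]
2. n3.hot = true  [terminal]
3. n4.idx = -7  [terminal]
4. n5.mk = true  [true]
5. n6.mk = true  [C₀.mk == true]
6. n7.idx = 7  [terminal]
7. n8.pre = 15  [terminal]
8. n6.lim = 23  [d.idx + b.pre + 1]
9. n6.idx = false  [C.mk == false]
10. n6.acc = 6  [b.pre - 9]
11. n5.lim = 18  [C₁.lim + C₁.acc - 11]
12. n5.idx = false  [C₁.acc > 6]
13. n5.acc = -1  [C₁.lim * 2 - 47]
14. n2.live = -3  [C.lim - 21]
15. n2.val = true  [C.idx or g.hot]
16. n2.env = false  [C.lim > 18]
17. n2.sig = true  [g.hot == true]
18. n1.env = "xx"  ["xx"]
19. n9.idx = 21  [terminal]
20. n0.live = 4  [d.idx - 17]
21. n0.val = true  [d.idx > 20]
22. n0.env = true  [d.idx > 20]
23. n0.sig = true  [d.idx > 20]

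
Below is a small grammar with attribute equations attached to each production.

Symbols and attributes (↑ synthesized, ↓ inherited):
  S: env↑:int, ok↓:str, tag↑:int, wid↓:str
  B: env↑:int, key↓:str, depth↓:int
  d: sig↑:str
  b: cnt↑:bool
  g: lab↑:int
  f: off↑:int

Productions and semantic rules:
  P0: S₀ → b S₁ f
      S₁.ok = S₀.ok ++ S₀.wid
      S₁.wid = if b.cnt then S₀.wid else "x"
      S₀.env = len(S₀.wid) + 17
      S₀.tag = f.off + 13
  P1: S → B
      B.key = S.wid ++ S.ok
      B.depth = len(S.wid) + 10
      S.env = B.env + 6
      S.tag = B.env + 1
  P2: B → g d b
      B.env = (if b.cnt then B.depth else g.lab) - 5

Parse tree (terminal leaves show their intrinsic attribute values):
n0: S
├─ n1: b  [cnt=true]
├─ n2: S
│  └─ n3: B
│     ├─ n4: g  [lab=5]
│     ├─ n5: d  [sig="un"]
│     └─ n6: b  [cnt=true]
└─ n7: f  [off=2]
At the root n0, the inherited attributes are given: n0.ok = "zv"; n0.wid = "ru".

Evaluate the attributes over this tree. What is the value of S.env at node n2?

13

1. n0.ok = "zv"  [given at root]
2. n0.wid = "ru"  [given at root]
3. n1.cnt = true  [terminal]
4. n2.ok = "zvru"  [S₀.ok ++ S₀.wid]
5. n2.wid = "ru"  [if b.cnt then S₀.wid else "x"]
6. n3.key = "ruzvru"  [S.wid ++ S.ok]
7. n3.depth = 12  [len(S.wid) + 10]
8. n4.lab = 5  [terminal]
9. n5.sig = "un"  [terminal]
10. n6.cnt = true  [terminal]
11. n3.env = 7  [(if b.cnt then B.depth else g.lab) - 5]
12. n2.env = 13  [B.env + 6]
13. n2.tag = 8  [B.env + 1]
14. n7.off = 2  [terminal]
15. n0.env = 19  [len(S₀.wid) + 17]
16. n0.tag = 15  [f.off + 13]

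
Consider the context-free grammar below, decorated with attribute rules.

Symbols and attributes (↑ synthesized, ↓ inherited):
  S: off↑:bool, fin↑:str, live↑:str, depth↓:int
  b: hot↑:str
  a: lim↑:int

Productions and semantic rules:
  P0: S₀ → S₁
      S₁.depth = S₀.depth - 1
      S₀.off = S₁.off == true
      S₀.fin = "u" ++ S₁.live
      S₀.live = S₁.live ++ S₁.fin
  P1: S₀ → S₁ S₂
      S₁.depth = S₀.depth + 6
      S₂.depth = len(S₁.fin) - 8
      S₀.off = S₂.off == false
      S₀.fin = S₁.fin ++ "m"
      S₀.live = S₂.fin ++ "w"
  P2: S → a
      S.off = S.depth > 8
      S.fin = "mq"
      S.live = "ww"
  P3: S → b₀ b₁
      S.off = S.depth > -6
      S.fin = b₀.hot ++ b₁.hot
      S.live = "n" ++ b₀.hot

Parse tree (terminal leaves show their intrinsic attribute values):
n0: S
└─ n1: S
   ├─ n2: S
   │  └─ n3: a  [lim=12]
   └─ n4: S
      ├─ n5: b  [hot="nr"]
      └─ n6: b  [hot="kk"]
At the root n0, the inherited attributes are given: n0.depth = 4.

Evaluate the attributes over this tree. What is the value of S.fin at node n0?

1. n0.depth = 4  [given at root]
2. n1.depth = 3  [S₀.depth - 1]
3. n2.depth = 9  [S₀.depth + 6]
4. n3.lim = 12  [terminal]
5. n2.off = true  [S.depth > 8]
6. n2.fin = "mq"  ["mq"]
7. n2.live = "ww"  ["ww"]
8. n4.depth = -6  [len(S₁.fin) - 8]
9. n5.hot = "nr"  [terminal]
10. n6.hot = "kk"  [terminal]
11. n4.off = false  [S.depth > -6]
12. n4.fin = "nrkk"  [b₀.hot ++ b₁.hot]
13. n4.live = "nnr"  ["n" ++ b₀.hot]
14. n1.off = true  [S₂.off == false]
15. n1.fin = "mqm"  [S₁.fin ++ "m"]
16. n1.live = "nrkkw"  [S₂.fin ++ "w"]
17. n0.off = true  [S₁.off == true]
18. n0.fin = "unrkkw"  ["u" ++ S₁.live]
19. n0.live = "nrkkwmqm"  [S₁.live ++ S₁.fin]

"unrkkw"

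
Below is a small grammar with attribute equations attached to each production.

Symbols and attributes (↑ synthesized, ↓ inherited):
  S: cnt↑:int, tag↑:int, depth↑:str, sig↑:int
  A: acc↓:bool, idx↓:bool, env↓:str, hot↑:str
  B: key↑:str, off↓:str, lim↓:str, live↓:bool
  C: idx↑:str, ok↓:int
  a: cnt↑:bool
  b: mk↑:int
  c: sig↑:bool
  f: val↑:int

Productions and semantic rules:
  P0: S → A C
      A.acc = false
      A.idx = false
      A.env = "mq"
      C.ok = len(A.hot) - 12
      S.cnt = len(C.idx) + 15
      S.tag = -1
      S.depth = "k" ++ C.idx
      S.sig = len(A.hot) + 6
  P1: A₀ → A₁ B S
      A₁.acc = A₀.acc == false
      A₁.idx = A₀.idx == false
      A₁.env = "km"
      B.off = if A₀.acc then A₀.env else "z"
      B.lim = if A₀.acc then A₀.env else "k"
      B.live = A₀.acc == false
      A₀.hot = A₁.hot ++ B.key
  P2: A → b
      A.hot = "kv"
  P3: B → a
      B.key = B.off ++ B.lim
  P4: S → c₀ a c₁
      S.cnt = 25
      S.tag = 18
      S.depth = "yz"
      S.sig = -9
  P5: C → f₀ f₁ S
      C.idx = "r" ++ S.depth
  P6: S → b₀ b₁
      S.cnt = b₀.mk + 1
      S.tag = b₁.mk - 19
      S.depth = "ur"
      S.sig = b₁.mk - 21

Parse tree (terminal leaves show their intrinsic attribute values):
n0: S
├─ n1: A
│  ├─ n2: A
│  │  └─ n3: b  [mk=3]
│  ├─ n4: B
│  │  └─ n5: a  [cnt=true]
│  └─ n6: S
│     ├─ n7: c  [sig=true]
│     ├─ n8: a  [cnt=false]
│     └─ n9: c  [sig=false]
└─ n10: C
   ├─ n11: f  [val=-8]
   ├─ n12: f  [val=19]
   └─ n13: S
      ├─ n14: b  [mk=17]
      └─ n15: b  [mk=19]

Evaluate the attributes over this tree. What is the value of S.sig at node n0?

1. n1.acc = false  [false]
2. n1.idx = false  [false]
3. n1.env = "mq"  ["mq"]
4. n2.acc = true  [A₀.acc == false]
5. n2.idx = true  [A₀.idx == false]
6. n2.env = "km"  ["km"]
7. n3.mk = 3  [terminal]
8. n2.hot = "kv"  ["kv"]
9. n4.off = "z"  [if A₀.acc then A₀.env else "z"]
10. n4.lim = "k"  [if A₀.acc then A₀.env else "k"]
11. n4.live = true  [A₀.acc == false]
12. n5.cnt = true  [terminal]
13. n4.key = "zk"  [B.off ++ B.lim]
14. n7.sig = true  [terminal]
15. n8.cnt = false  [terminal]
16. n9.sig = false  [terminal]
17. n6.cnt = 25  [25]
18. n6.tag = 18  [18]
19. n6.depth = "yz"  ["yz"]
20. n6.sig = -9  [-9]
21. n1.hot = "kvzk"  [A₁.hot ++ B.key]
22. n10.ok = -8  [len(A.hot) - 12]
23. n11.val = -8  [terminal]
24. n12.val = 19  [terminal]
25. n14.mk = 17  [terminal]
26. n15.mk = 19  [terminal]
27. n13.cnt = 18  [b₀.mk + 1]
28. n13.tag = 0  [b₁.mk - 19]
29. n13.depth = "ur"  ["ur"]
30. n13.sig = -2  [b₁.mk - 21]
31. n10.idx = "rur"  ["r" ++ S.depth]
32. n0.cnt = 18  [len(C.idx) + 15]
33. n0.tag = -1  [-1]
34. n0.depth = "krur"  ["k" ++ C.idx]
35. n0.sig = 10  [len(A.hot) + 6]

10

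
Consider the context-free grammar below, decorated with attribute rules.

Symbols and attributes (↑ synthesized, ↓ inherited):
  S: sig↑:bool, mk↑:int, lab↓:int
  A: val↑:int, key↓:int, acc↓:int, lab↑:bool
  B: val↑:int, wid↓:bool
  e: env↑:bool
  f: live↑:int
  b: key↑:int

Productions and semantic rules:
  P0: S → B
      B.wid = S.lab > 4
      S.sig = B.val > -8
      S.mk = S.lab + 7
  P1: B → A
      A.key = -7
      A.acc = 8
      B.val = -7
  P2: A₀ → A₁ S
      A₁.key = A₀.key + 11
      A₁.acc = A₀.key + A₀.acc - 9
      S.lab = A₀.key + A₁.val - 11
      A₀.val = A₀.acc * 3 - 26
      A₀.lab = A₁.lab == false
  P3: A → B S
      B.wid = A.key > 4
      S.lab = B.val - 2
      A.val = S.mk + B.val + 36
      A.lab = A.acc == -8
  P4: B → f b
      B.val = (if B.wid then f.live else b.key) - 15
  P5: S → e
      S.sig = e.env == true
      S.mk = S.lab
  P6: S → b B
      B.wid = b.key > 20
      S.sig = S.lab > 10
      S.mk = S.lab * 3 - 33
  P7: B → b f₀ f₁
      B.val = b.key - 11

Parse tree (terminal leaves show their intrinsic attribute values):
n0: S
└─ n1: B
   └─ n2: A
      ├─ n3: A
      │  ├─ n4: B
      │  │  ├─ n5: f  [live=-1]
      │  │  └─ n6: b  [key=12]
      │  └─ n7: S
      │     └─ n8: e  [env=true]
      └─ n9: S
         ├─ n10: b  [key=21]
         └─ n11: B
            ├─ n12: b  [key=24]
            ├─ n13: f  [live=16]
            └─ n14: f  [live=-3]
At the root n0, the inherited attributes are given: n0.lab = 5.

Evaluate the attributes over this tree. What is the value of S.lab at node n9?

1. n0.lab = 5  [given at root]
2. n1.wid = true  [S.lab > 4]
3. n2.key = -7  [-7]
4. n2.acc = 8  [8]
5. n3.key = 4  [A₀.key + 11]
6. n3.acc = -8  [A₀.key + A₀.acc - 9]
7. n4.wid = false  [A.key > 4]
8. n5.live = -1  [terminal]
9. n6.key = 12  [terminal]
10. n4.val = -3  [(if B.wid then f.live else b.key) - 15]
11. n7.lab = -5  [B.val - 2]
12. n8.env = true  [terminal]
13. n7.sig = true  [e.env == true]
14. n7.mk = -5  [S.lab]
15. n3.val = 28  [S.mk + B.val + 36]
16. n3.lab = true  [A.acc == -8]
17. n9.lab = 10  [A₀.key + A₁.val - 11]
18. n10.key = 21  [terminal]
19. n11.wid = true  [b.key > 20]
20. n12.key = 24  [terminal]
21. n13.live = 16  [terminal]
22. n14.live = -3  [terminal]
23. n11.val = 13  [b.key - 11]
24. n9.sig = false  [S.lab > 10]
25. n9.mk = -3  [S.lab * 3 - 33]
26. n2.val = -2  [A₀.acc * 3 - 26]
27. n2.lab = false  [A₁.lab == false]
28. n1.val = -7  [-7]
29. n0.sig = true  [B.val > -8]
30. n0.mk = 12  [S.lab + 7]

10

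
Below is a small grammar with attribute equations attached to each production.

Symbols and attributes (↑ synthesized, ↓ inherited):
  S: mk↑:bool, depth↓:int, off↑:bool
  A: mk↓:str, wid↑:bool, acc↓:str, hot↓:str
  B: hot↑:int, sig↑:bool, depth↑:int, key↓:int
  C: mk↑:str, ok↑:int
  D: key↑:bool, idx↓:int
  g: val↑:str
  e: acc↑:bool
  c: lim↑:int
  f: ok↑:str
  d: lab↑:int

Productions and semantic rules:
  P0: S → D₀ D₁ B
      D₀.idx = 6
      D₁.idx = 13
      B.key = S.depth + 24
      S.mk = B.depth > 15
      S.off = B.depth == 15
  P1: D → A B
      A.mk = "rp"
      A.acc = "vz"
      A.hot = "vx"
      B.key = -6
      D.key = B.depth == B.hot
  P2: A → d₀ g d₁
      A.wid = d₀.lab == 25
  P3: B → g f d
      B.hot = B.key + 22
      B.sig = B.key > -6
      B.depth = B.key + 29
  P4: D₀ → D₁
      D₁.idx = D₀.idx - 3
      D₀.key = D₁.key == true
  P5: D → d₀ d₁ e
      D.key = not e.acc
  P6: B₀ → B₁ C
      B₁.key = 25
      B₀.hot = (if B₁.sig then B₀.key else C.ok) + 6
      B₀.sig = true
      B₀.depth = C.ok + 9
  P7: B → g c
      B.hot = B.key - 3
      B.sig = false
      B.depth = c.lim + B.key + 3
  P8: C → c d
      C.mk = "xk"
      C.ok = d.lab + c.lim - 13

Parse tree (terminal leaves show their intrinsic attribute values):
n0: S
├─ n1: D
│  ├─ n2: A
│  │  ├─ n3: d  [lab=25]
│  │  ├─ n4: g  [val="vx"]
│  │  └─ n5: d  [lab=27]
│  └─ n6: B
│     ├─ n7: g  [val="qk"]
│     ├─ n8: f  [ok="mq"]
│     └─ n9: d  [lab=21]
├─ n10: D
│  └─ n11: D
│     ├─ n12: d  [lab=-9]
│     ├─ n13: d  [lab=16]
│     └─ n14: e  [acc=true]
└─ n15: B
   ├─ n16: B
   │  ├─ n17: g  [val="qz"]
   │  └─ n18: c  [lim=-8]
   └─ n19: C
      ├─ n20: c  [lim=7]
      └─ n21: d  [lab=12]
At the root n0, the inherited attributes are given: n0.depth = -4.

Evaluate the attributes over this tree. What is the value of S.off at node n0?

true

1. n0.depth = -4  [given at root]
2. n1.idx = 6  [6]
3. n2.mk = "rp"  ["rp"]
4. n2.acc = "vz"  ["vz"]
5. n2.hot = "vx"  ["vx"]
6. n3.lab = 25  [terminal]
7. n4.val = "vx"  [terminal]
8. n5.lab = 27  [terminal]
9. n2.wid = true  [d₀.lab == 25]
10. n6.key = -6  [-6]
11. n7.val = "qk"  [terminal]
12. n8.ok = "mq"  [terminal]
13. n9.lab = 21  [terminal]
14. n6.hot = 16  [B.key + 22]
15. n6.sig = false  [B.key > -6]
16. n6.depth = 23  [B.key + 29]
17. n1.key = false  [B.depth == B.hot]
18. n10.idx = 13  [13]
19. n11.idx = 10  [D₀.idx - 3]
20. n12.lab = -9  [terminal]
21. n13.lab = 16  [terminal]
22. n14.acc = true  [terminal]
23. n11.key = false  [not e.acc]
24. n10.key = false  [D₁.key == true]
25. n15.key = 20  [S.depth + 24]
26. n16.key = 25  [25]
27. n17.val = "qz"  [terminal]
28. n18.lim = -8  [terminal]
29. n16.hot = 22  [B.key - 3]
30. n16.sig = false  [false]
31. n16.depth = 20  [c.lim + B.key + 3]
32. n20.lim = 7  [terminal]
33. n21.lab = 12  [terminal]
34. n19.mk = "xk"  ["xk"]
35. n19.ok = 6  [d.lab + c.lim - 13]
36. n15.hot = 12  [(if B₁.sig then B₀.key else C.ok) + 6]
37. n15.sig = true  [true]
38. n15.depth = 15  [C.ok + 9]
39. n0.mk = false  [B.depth > 15]
40. n0.off = true  [B.depth == 15]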